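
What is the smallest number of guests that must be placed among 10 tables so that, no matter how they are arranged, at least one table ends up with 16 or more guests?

151

With 150 guests one could put exactly 15 in each of the 10 tables, and no table would reach 16.
One more guest must land in a table that already has 15, giving it 16.
So 10 × 15 + 1 = 151 guests are required.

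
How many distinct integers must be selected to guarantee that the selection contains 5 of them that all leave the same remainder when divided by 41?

165

The 41 residue classes mod 41 are the pigeonholes.
With 164 integers one could put 4 in each residue class and have no class reach 5.
The 165th integer pushes some class to 5, so 41·4 + 1 = 165.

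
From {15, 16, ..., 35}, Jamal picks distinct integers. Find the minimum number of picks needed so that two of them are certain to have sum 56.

15

Group the elements by complementary pair {x, 56−x}: {21,35}, {22,34}, {23,33}, …, giving 7 two-element pairs, the single value 28 (it cannot pair with itself since the integers are distinct), and 6 integers whose partner 56−x falls outside [15,35].
By the pigeonhole principle, treating each of those 14 groups as a pigeonhole, one can pick one integer per group — 14 integers — with no two summing to 56.
The 15th integer lands in an occupied pair, forcing a sum of 56.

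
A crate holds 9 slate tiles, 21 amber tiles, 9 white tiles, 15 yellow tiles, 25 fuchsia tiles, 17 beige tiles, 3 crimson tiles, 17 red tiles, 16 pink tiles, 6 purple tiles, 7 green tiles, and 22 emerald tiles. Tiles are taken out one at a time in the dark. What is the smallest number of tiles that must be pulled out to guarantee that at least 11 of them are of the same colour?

The 12 colours are the holes; the tiles drawn are the pigeons.
To avoid 11 of any one colour, the worst case takes at most 10 of each colour, or every tile of a colour that has fewer than 10.
That gives 9 + 10 + 9 + 10 + 10 + 10 + 3 + 10 + 10 + 6 + 7 + 10 = 104 tiles with no colour reaching 11.
The next tile forces some colour to 11, so 104 + 1 = 105.

105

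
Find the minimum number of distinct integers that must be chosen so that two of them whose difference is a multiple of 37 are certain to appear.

38

Integers whose pairwise differences are multiples of 37 are exactly those sharing a remainder mod 37. The 37 residue classes mod 37 are the pigeonholes.
With 37 integers one could put 1 in each residue class and have no class reach 2.
The 38th integer pushes some class to 2, so 37·1 + 1 = 38.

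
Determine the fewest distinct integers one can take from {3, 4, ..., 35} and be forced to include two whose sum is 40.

Two chosen integers sum to 40 exactly when both halves of some pair {x, 40−x} with 5 ≤ x ≤ 40−x ≤ 35 are chosen — 15 such pairs.
The remaining 3 elements (those with no distinct partner in range) can never complete a 40-sum, so the worst case takes all of them and one from each pair: 3 + 15 = 18.
The 19th integer has to be the second member of some pair, so 18 + 1 = 19.

19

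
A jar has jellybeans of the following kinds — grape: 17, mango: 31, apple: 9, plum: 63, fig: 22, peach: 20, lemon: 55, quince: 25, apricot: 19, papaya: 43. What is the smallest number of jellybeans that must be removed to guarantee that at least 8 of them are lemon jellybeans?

257

In the worst case for collecting lemon jellybeans, every non-lemon jellybean comes out first.
There are 17 + 31 + 9 + 63 + 22 + 20 + 25 + 19 + 43 = 249 non-lemon jellybeans altogether.
After those, each further jellybean must be lemon, so 249 + 8 = 257 draws guarantee 8 lemon jellybeans.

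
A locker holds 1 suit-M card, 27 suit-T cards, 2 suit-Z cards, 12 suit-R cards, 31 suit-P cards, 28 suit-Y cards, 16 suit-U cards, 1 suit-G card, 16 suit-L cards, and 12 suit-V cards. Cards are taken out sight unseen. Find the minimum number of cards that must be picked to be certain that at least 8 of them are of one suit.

54

By pigeonhole, the 10 suits are the holes; the cards drawn are the pigeons.
To avoid 8 of any one suit, the worst case takes at most 7 of each suit, or every card of a suit that has fewer than 7.
That gives 1 + 7 + 2 + 7 + 7 + 7 + 7 + 1 + 7 + 7 = 53 cards with no suit reaching 8.
The next card forces some suit to 8, so 53 + 1 = 54.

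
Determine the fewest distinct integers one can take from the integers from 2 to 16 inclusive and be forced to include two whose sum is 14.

11

Group the elements by complementary pair {x, 14−x}: {2,12}, {3,11}, {4,10}, …, giving 5 two-element pairs, the single value 7 (it cannot pair with itself since the integers are distinct), and 4 integers whose partner 14−x falls outside [2,16].
By the pigeonhole principle, treating each of those 10 groups as a pigeonhole, one can pick one integer per group — 10 integers — with no two summing to 14.
The 11th integer lands in an occupied pair, forcing a sum of 14.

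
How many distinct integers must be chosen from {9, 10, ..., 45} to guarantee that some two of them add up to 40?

Group the elements by complementary pair {x, 40−x}: {9,31}, {10,30}, {11,29}, …, giving 11 two-element pairs, the single value 20 (it cannot pair with itself since the integers are distinct), and 14 integers whose partner 40−x falls outside [9,45].
Treating each of those 26 groups as a pigeonhole, one can pick one integer per group — 26 integers — with no two summing to 40.
The 27th integer lands in an occupied pair, forcing a sum of 40.

27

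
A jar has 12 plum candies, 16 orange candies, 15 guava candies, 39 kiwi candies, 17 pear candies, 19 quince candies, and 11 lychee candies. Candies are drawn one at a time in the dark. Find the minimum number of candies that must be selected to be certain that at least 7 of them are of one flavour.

43

Put each drawn candy into a box by flavour. The largest draw with every box below 7 takes min(count, 6) from each flavour.
Σ min(cᵢ, 6) = 6 + 6 + 6 + 6 + 6 + 6 + 6 = 42.
Draw number 42 + 1 = 43 must push one box to 7.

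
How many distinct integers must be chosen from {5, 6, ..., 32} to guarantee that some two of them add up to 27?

20

Two chosen integers sum to 27 exactly when both halves of some pair {x, 27−x} with 5 ≤ x ≤ 27−x ≤ 22 are chosen — 9 such pairs.
The remaining 10 elements (those with no distinct partner in range) can never complete a 27-sum, so the worst case takes all of them and one from each pair: 10 + 9 = 19.
By pigeonhole, the 20th integer has to be the second member of some pair, so 19 + 1 = 20.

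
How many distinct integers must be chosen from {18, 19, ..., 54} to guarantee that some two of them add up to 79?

23

Two chosen integers sum to 79 exactly when both halves of some pair {x, 79−x} with 25 ≤ x ≤ 79−x ≤ 54 are chosen — 15 such pairs.
The remaining 7 elements (those with no distinct partner in range) can never complete a 79-sum, so the worst case takes all of them and one from each pair: 7 + 15 = 22.
By pigeonhole, the 23rd integer has to be the second member of some pair, so 22 + 1 = 23.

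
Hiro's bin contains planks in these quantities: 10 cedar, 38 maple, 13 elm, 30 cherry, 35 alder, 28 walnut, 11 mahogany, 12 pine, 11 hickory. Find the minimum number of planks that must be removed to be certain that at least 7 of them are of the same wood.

By pigeonhole, put each drawn plank into a box by wood. The largest draw with every box below 7 takes min(count, 6) from each wood.
Σ min(cᵢ, 6) = 6 + 6 + 6 + 6 + 6 + 6 + 6 + 6 + 6 = 54.
Draw number 54 + 1 = 55 must push one box to 7.

55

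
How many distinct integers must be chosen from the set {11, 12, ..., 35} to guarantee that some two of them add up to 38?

18

Group the elements by complementary pair {x, 38−x}: {11,27}, {12,26}, {13,25}, …, giving 8 two-element pairs, the single value 19 (it cannot pair with itself since the integers are distinct), and 8 integers whose partner 38−x falls outside [11,35].
Treating each of those 17 groups as a pigeonhole, one can pick one integer per group — 17 integers — with no two summing to 38.
The 18th integer lands in an occupied pair, forcing a sum of 38.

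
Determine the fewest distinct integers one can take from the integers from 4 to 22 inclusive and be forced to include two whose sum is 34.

A set avoiding the sum 34 can contain at most one of each pair {x, 34−x}, plus the 9 elements whose complement lies outside the range or equal to its own complement.
The integers 4, …, 17 (14 of them) are such a set: any two sum to at least 4+5 = 9 and at most 16+17 = 33 < 34.
Any 15th integer completes one of the 5 pairs, so 15 choices force a sum of 34.

15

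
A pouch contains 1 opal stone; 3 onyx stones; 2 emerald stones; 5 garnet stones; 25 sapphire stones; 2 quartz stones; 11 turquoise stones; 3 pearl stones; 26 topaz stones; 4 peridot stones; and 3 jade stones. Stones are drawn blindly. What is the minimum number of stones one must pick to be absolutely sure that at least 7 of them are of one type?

42

Pigeonhole: the 11 types are the holes; the stones drawn are the pigeons.
To avoid 7 of any one type, the worst case takes at most 6 of each type, or every stone of a type that has fewer than 6.
That gives 1 + 3 + 2 + 5 + 6 + 2 + 6 + 3 + 6 + 4 + 3 = 41 stones with no type reaching 7.
The next stone forces some type to 7, so 41 + 1 = 42.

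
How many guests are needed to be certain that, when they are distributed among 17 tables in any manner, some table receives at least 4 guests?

52

With 51 guests one could put exactly 3 in each of the 17 tables, and no table would reach 4.
One more guest must land in a table that already has 3, giving it 4.
So 17 × 3 + 1 = 52 guests are required.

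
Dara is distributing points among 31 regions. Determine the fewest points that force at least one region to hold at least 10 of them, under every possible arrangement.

With 279 points one could put exactly 9 in each of the 31 regions, and no region would reach 10.
By the pigeonhole principle, one more point must land in a region that already has 9, giving it 10.
So 31 × 9 + 1 = 280 points are required.

280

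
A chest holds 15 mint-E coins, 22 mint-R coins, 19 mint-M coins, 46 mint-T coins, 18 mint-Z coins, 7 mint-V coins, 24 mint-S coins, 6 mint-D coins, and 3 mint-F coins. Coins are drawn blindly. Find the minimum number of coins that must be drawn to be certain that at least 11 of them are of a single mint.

Put each drawn coin into a box by mint. The largest draw with every box below 11 takes min(count, 10) from each mint; mints with fewer than 10 contribute all they have.
Σ min(cᵢ, 10) = 10 + 10 + 10 + 10 + 10 + 7 + 10 + 6 + 3 = 76.
Draw number 76 + 1 = 77 must push one box to 11.

77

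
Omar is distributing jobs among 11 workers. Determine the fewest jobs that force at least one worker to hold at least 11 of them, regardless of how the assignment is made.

With 110 jobs one could put exactly 10 in each of the 11 workers, and no worker would reach 11.
By pigeonhole, one more job must land in a worker that already has 10, giving it 11.
So 11 × 10 + 1 = 111 jobs are required.

111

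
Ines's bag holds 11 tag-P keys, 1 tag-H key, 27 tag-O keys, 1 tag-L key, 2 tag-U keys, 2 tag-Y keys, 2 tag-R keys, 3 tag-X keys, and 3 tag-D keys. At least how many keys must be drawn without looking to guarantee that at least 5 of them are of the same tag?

By the pigeonhole principle, the 9 tags are the holes; the keys drawn are the pigeons.
To avoid 5 of any one tag, the worst case takes at most 4 of each tag, or every key of a tag that has fewer than 4.
That gives 4 + 1 + 4 + 1 + 2 + 2 + 2 + 3 + 3 = 22 keys with no tag reaching 5.
The next key forces some tag to 5, so 22 + 1 = 23.

23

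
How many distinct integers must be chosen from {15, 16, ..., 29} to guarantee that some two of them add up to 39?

Group the elements by complementary pair {x, 39−x}: {15,24}, {16,23}, {17,22}, …, giving 5 two-element pairs and 5 integers whose partner 39−x falls outside [15,29].
By pigeonhole, treating each of those 10 groups as a pigeonhole, one can pick one integer per group — 10 integers — with no two summing to 39.
The 11th integer lands in an occupied pair, forcing a sum of 39.

11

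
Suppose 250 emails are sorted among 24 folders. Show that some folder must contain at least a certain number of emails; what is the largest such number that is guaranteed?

11

The 24 folders are the holes and the 250 emails are the pigeons.
If every folder held at most 10 emails, the total would be at most 24 × 10 = 240, which is less than 250.
So some folder holds at least ⌈250/24⌉ = 11 emails.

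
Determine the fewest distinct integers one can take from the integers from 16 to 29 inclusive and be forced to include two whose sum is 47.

9

Two chosen integers sum to 47 exactly when both halves of some pair {x, 47−x} with 18 ≤ x ≤ 47−x ≤ 29 are chosen — 6 such pairs.
The remaining 2 elements (those with no distinct partner in range) can never complete a 47-sum, so the worst case takes all of them and one from each pair: 2 + 6 = 8.
The 9th integer has to be the second member of some pair, so 8 + 1 = 9.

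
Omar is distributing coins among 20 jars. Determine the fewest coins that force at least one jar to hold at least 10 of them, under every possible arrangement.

With 180 coins one could put exactly 9 in each of the 20 jars, and no jar would reach 10.
Pigeonhole: one more coin must land in a jar that already has 9, giving it 10.
So 20 × 9 + 1 = 181 coins are required.

181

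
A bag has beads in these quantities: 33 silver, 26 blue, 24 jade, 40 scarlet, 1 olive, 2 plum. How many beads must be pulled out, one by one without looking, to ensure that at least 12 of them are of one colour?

Put each drawn bead into a box by colour. The largest draw with every box below 12 takes min(count, 11) from each colour; colours with fewer than 11 contribute all they have.
Σ min(cᵢ, 11) = 11 + 11 + 11 + 11 + 1 + 2 = 47.
Draw number 47 + 1 = 48 must push one box to 12.

48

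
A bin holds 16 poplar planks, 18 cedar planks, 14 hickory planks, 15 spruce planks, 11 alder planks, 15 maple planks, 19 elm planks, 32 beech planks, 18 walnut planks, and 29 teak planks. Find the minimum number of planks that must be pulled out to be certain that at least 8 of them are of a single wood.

71

By pigeonhole, put each drawn plank into a box by wood. The largest draw with every box below 8 takes min(count, 7) from each wood.
Σ min(cᵢ, 7) = 7 + 7 + 7 + 7 + 7 + 7 + 7 + 7 + 7 + 7 = 70.
Draw number 70 + 1 = 71 must push one box to 8.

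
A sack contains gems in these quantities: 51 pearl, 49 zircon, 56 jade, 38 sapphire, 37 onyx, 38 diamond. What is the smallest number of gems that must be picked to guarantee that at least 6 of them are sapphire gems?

237

In the worst case for collecting sapphire gems, every non-sapphire gem comes out first.
There are 51 + 49 + 56 + 37 + 38 = 231 non-sapphire gems altogether.
After those, each further gem must be sapphire, so 231 + 6 = 237 draws guarantee 6 sapphire gems.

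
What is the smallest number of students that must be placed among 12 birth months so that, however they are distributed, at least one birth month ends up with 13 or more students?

With 144 students one could put exactly 12 in each of the 12 birth months, and no birth month would reach 13.
By the pigeonhole principle, one more student must land in a birth month that already has 12, giving it 13.
So 12 × 12 + 1 = 145 students are required.

145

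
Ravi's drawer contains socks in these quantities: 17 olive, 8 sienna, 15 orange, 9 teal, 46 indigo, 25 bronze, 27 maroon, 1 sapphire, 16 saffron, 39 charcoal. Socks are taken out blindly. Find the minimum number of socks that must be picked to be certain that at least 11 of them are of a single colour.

89

The 10 colours are the holes; the socks drawn are the pigeons.
To avoid 11 of any one colour, the worst case takes at most 10 of each colour, or every sock of a colour that has fewer than 10.
That gives 10 + 8 + 10 + 9 + 10 + 10 + 10 + 1 + 10 + 10 = 88 socks with no colour reaching 11.
The next sock forces some colour to 11, so 88 + 1 = 89.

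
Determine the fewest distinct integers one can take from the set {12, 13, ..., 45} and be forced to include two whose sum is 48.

23

A set avoiding the sum 48 can contain at most one of each pair {x, 48−x}, plus the 10 elements whose complement lies outside the range or equal to its own complement.
The integers 24, …, 45 (22 of them) are such a set: any two sum to at least 24+25 = 49 > 48.
By the pigeonhole principle, any 23rd integer completes one of the 12 pairs, so 23 choices force a sum of 48.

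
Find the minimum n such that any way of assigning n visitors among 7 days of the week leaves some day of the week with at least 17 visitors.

With 112 visitors one could put exactly 16 in each of the 7 days of the week, and no day of the week would reach 17.
Pigeonhole: one more visitor must land in a day of the week that already has 16, giving it 17.
So 7 × 16 + 1 = 113 visitors are required.

113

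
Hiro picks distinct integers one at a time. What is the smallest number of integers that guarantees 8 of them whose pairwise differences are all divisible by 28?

197

Integers whose pairwise differences are multiples of 28 are exactly those sharing a remainder mod 28. By pigeonhole, the 28 residue classes mod 28 are the pigeonholes.
With 196 integers one could put 7 in each residue class and have no class reach 8.
The 197th integer pushes some class to 8, so 28·7 + 1 = 197.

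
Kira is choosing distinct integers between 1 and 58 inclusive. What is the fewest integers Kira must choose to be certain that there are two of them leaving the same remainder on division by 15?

By pigeonhole, the 15 residue classes mod 15 are the pigeonholes.
With 15 integers one could put 1 in each residue class and have no class reach 2.
The 16th integer pushes some class to 2, so 15·1 + 1 = 16.

16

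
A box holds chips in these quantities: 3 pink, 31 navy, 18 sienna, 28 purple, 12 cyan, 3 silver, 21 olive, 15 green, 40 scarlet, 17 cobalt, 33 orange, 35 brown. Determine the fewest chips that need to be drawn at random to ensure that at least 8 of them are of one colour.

An adversary could hand out at most 7 chips per colour (pink, silver run out sooner): 3 + 7 + 7 + 7 + 7 + 3 + 7 + 7 + 7 + 7 + 7 + 7 = 76 chips and still no colour has 8.
Pigeonhole: one more chip lands in a colour already at 7, so 77 draws are enough and 76 are not.

77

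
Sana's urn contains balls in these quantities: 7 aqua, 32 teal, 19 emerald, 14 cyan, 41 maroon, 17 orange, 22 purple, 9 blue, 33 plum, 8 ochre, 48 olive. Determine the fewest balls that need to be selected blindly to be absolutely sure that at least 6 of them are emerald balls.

237

In the worst case for collecting emerald balls, every non-emerald ball comes out first.
There are 7 + 32 + 14 + 41 + 17 + 22 + 9 + 33 + 8 + 48 = 231 non-emerald balls altogether.
After those, each further ball must be emerald, so 231 + 6 = 237 draws guarantee 6 emerald balls.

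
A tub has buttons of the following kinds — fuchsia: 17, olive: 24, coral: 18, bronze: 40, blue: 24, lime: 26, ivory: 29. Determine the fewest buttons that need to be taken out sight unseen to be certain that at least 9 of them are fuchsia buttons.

In the worst case for collecting fuchsia buttons, every non-fuchsia button comes out first.
There are 24 + 18 + 40 + 24 + 26 + 29 = 161 non-fuchsia buttons altogether.
After those, each further button must be fuchsia, so 161 + 9 = 170 draws guarantee 9 fuchsia buttons.

170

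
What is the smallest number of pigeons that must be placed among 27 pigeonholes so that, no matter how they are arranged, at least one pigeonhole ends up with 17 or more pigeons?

With 432 pigeons one could put exactly 16 in each of the 27 pigeonholes, and no pigeonhole would reach 17.
Pigeonhole: one more pigeon must land in a pigeonhole that already has 16, giving it 17.
So 27 × 16 + 1 = 433 pigeons are required.

433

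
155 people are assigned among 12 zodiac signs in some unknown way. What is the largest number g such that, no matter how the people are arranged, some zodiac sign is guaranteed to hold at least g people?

13

The 12 zodiac signs are the holes and the 155 people are the pigeons.
If every zodiac sign held at most 12 people, the total would be at most 12 × 12 = 144, which is less than 155.
So some zodiac sign holds at least ⌈155/12⌉ = 13 people.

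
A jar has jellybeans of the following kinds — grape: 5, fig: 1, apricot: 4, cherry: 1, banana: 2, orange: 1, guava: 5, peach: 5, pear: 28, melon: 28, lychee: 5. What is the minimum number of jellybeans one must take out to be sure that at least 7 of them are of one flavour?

Pigeonhole: put each drawn jellybean into a box by flavour. The largest draw with every box below 7 takes min(count, 6) from each flavour; flavours with fewer than 6 contribute all they have.
Σ min(cᵢ, 6) = 5 + 1 + 4 + 1 + 2 + 1 + 5 + 5 + 6 + 6 + 5 = 41.
Draw number 41 + 1 = 42 must push one box to 7.

42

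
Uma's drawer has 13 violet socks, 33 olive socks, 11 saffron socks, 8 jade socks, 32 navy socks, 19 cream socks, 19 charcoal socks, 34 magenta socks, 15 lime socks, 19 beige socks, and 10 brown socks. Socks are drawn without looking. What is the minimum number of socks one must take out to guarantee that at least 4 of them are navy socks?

185

In the worst case for collecting navy socks, every non-navy sock comes out first.
There are 13 + 33 + 11 + 8 + 19 + 19 + 34 + 15 + 19 + 10 = 181 non-navy socks altogether.
After those, each further sock must be navy, so 181 + 4 = 185 draws guarantee 4 navy socks.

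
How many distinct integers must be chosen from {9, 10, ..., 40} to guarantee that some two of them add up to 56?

A set avoiding the sum 56 can contain at most one of each pair {x, 56−x}, plus the 8 elements whose complement lies outside the range or equal to its own complement.
The integers 9, …, 28 (20 of them) are such a set: any two sum to at least 9+10 = 19 and at most 27+28 = 55 < 56.
By pigeonhole, any 21st integer completes one of the 12 pairs, so 21 choices force a sum of 56.

21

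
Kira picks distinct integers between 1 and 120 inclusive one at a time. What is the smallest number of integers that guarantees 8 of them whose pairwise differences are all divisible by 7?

Integers whose pairwise differences are multiples of 7 are exactly those sharing a remainder mod 7. Pigeonhole: the 7 residue classes mod 7 are the pigeonholes.
With 49 integers one could put 7 in each residue class and have no class reach 8.
The 50th integer pushes some class to 8, so 7·7 + 1 = 50.

50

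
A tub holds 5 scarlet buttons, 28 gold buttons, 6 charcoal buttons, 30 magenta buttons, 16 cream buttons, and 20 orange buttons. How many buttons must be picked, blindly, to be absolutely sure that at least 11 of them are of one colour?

The 6 colours are the holes; the buttons drawn are the pigeons.
To avoid 11 of any one colour, the worst case takes at most 10 of each colour, or every button of a colour that has fewer than 10.
That gives 5 + 10 + 6 + 10 + 10 + 10 = 51 buttons with no colour reaching 11.
The next button forces some colour to 11, so 51 + 1 = 52.

52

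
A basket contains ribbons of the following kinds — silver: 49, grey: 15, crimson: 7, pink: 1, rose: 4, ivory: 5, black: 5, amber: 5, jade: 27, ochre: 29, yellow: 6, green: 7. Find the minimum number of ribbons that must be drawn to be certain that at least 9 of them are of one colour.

73

By the pigeonhole principle, the 12 colours are the holes; the ribbons drawn are the pigeons.
To avoid 9 of any one colour, the worst case takes at most 8 of each colour, or every ribbon of a colour that has fewer than 8.
That gives 8 + 8 + 7 + 1 + 4 + 5 + 5 + 5 + 8 + 8 + 6 + 7 = 72 ribbons with no colour reaching 9.
The next ribbon forces some colour to 9, so 72 + 1 = 73.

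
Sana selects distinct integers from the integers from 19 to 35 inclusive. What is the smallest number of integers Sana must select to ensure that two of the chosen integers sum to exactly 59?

Two chosen integers sum to 59 exactly when both halves of some pair {x, 59−x} with 24 ≤ x ≤ 59−x ≤ 35 are chosen — 6 such pairs.
The remaining 5 elements (those with no distinct partner in range) can never complete a 59-sum, so the worst case takes all of them and one from each pair: 5 + 6 = 11.
The 12th integer has to be the second member of some pair, so 11 + 1 = 12.

12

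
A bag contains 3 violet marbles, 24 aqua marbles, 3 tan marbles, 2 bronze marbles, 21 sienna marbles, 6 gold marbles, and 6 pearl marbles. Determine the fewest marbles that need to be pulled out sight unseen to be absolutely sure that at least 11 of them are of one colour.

41

By pigeonhole, the 7 colours are the holes; the marbles drawn are the pigeons.
To avoid 11 of any one colour, the worst case takes at most 10 of each colour, or every marble of a colour that has fewer than 10.
That gives 3 + 10 + 3 + 2 + 10 + 6 + 6 = 40 marbles with no colour reaching 11.
The next marble forces some colour to 11, so 40 + 1 = 41.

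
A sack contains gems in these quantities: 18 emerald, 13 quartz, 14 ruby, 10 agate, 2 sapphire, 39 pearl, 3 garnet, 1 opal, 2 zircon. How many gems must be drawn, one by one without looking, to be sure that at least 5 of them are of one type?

An adversary could hand out at most 4 gems per type (4 types run out sooner): 4 + 4 + 4 + 4 + 2 + 4 + 3 + 1 + 2 = 28 gems and still no type has 5.
By the pigeonhole principle, one more gem lands in a type already at 4, so 29 draws are enough and 28 are not.

29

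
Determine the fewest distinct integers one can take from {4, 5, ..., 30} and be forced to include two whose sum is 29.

17

Group the elements by complementary pair {x, 29−x}: {4,25}, {5,24}, {6,23}, …, giving 11 two-element pairs and 5 integers whose partner 29−x falls outside [4,30].
Pigeonhole: treating each of those 16 groups as a pigeonhole, one can pick one integer per group — 16 integers — with no two summing to 29.
The 17th integer lands in an occupied pair, forcing a sum of 29.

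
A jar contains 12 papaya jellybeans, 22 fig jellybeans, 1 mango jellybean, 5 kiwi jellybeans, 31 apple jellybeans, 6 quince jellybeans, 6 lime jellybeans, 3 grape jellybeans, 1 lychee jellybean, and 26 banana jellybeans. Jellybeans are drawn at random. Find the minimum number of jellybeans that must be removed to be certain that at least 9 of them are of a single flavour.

55

An adversary could hand out at most 8 jellybeans per flavour (6 flavours run out sooner): 8 + 8 + 1 + 5 + 8 + 6 + 6 + 3 + 1 + 8 = 54 jellybeans and still no flavour has 9.
By the pigeonhole principle, one more jellybean lands in a flavour already at 8, so 55 draws are enough and 54 are not.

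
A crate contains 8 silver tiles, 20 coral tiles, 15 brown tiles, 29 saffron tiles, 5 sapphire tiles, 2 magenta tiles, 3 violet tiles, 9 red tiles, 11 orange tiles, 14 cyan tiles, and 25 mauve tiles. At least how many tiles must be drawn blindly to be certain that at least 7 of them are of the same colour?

Pigeonhole: put each drawn tile into a box by colour. The largest draw with every box below 7 takes min(count, 6) from each colour; colours with fewer than 6 contribute all they have.
Σ min(cᵢ, 6) = 6 + 6 + 6 + 6 + 5 + 2 + 3 + 6 + 6 + 6 + 6 = 58.
Draw number 58 + 1 = 59 must push one box to 7.

59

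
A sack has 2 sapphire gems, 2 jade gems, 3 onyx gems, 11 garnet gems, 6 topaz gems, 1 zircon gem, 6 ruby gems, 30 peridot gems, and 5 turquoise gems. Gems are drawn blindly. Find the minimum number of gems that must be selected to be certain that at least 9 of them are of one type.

Put each drawn gem into a box by type. The largest draw with every box below 9 takes min(count, 8) from each type; types with fewer than 8 contribute all they have.
Σ min(cᵢ, 8) = 2 + 2 + 3 + 8 + 6 + 1 + 6 + 8 + 5 = 41.
Draw number 41 + 1 = 42 must push one box to 9.

42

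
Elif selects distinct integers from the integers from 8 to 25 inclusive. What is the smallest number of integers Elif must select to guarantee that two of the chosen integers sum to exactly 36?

12

Two chosen integers sum to 36 exactly when both halves of some pair {x, 36−x} with 11 ≤ x ≤ 36−x ≤ 25 are chosen — 7 such pairs.
The remaining 4 elements (those with no distinct partner in range) can never complete a 36-sum, so the worst case takes all of them and one from each pair: 4 + 7 = 11.
The 12th integer has to be the second member of some pair, so 11 + 1 = 12.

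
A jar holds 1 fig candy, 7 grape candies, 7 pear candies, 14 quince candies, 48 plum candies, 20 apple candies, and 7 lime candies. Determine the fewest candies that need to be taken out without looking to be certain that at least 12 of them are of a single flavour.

An adversary could hand out at most 11 candies per flavour (4 flavours run out sooner): 1 + 7 + 7 + 11 + 11 + 11 + 7 = 55 candies and still no flavour has 12.
One more candy lands in a flavour already at 11, so 56 draws are enough and 55 are not.

56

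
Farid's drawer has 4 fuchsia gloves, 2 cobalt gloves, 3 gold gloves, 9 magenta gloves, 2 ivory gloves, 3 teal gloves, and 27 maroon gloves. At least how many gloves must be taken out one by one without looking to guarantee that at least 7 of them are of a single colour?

The 7 colours are the holes; the gloves drawn are the pigeons.
To avoid 7 of any one colour, the worst case takes at most 6 of each colour, or every glove of a colour that has fewer than 6.
That gives 4 + 2 + 3 + 6 + 2 + 3 + 6 = 26 gloves with no colour reaching 7.
The next glove forces some colour to 7, so 26 + 1 = 27.

27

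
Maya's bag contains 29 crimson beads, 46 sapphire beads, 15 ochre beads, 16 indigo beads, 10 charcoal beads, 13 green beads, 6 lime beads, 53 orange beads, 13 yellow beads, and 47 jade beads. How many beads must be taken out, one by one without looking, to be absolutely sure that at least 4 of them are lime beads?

246

In the worst case for collecting lime beads, every non-lime bead comes out first.
There are 29 + 46 + 15 + 16 + 10 + 13 + 53 + 13 + 47 = 242 non-lime beads altogether.
After those, each further bead must be lime, so 242 + 4 = 246 draws guarantee 4 lime beads.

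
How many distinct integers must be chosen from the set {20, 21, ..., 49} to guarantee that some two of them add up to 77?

20

Group the elements by complementary pair {x, 77−x}: {28,49}, {29,48}, {30,47}, …, giving 11 two-element pairs and 8 integers whose partner 77−x falls outside [20,49].
Treating each of those 19 groups as a pigeonhole, one can pick one integer per group — 19 integers — with no two summing to 77.
The 20th integer lands in an occupied pair, forcing a sum of 77.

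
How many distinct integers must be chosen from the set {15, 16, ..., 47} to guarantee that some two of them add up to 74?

Group the elements by complementary pair {x, 74−x}: {27,47}, {28,46}, {29,45}, …, giving 10 two-element pairs, the single value 37 (it cannot pair with itself since the integers are distinct), and 12 integers whose partner 74−x falls outside [15,47].
Treating each of those 23 groups as a pigeonhole, one can pick one integer per group — 23 integers — with no two summing to 74.
The 24th integer lands in an occupied pair, forcing a sum of 74.

24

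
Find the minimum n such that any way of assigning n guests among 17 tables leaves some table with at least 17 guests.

With 272 guests one could put exactly 16 in each of the 17 tables, and no table would reach 17.
One more guest must land in a table that already has 16, giving it 17.
So 17 × 16 + 1 = 273 guests are required.

273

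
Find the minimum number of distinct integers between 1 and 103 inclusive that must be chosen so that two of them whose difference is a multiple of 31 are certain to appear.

32

Integers whose pairwise differences are multiples of 31 are exactly those sharing a remainder mod 31. By pigeonhole, the 31 residue classes mod 31 are the pigeonholes.
With 31 integers one could put 1 in each residue class and have no class reach 2.
The 32nd integer pushes some class to 2, so 31·1 + 1 = 32.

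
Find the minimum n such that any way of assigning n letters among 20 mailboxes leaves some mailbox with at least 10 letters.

With 180 letters one could put exactly 9 in each of the 20 mailboxes, and no mailbox would reach 10.
One more letter must land in a mailbox that already has 9, giving it 10.
So 20 × 9 + 1 = 181 letters are required.

181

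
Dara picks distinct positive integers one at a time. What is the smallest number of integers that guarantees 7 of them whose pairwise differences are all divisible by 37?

Integers whose pairwise differences are multiples of 37 are exactly those sharing a remainder mod 37. By the pigeonhole principle, the 37 residue classes mod 37 are the pigeonholes.
With 222 integers one could put 6 in each residue class and have no class reach 7.
The 223rd integer pushes some class to 7, so 37·6 + 1 = 223.

223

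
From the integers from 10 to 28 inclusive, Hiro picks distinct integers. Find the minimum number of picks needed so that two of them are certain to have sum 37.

Two chosen integers sum to 37 exactly when both halves of some pair {x, 37−x} with 10 ≤ x ≤ 37−x ≤ 27 are chosen — 9 such pairs.
The remaining 1 element (those with no distinct partner in range) can never complete a 37-sum, so the worst case takes all of them and one from each pair: 1 + 9 = 10.
The 11th integer has to be the second member of some pair, so 10 + 1 = 11.

11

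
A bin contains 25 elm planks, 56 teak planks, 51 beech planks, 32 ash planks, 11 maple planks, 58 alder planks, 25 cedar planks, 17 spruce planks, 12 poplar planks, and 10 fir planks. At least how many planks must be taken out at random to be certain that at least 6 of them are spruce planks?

286

In the worst case for collecting spruce planks, every non-spruce plank comes out first.
There are 25 + 56 + 51 + 32 + 11 + 58 + 25 + 12 + 10 = 280 non-spruce planks altogether.
After those, each further plank must be spruce, so 280 + 6 = 286 draws guarantee 6 spruce planks.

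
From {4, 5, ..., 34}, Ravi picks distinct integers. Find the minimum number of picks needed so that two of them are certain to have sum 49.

Two chosen integers sum to 49 exactly when both halves of some pair {x, 49−x} with 15 ≤ x ≤ 49−x ≤ 34 are chosen — 10 such pairs.
The remaining 11 elements (those with no distinct partner in range) can never complete a 49-sum, so the worst case takes all of them and one from each pair: 11 + 10 = 21.
By the pigeonhole principle, the 22nd integer has to be the second member of some pair, so 21 + 1 = 22.

22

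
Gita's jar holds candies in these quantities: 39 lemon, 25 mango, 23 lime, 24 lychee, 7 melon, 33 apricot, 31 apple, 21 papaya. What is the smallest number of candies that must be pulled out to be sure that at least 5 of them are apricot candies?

In the worst case for collecting apricot candies, every non-apricot candy comes out first.
There are 39 + 25 + 23 + 24 + 7 + 31 + 21 = 170 non-apricot candies altogether.
After those, each further candy must be apricot, so 170 + 5 = 175 draws guarantee 5 apricot candies.

175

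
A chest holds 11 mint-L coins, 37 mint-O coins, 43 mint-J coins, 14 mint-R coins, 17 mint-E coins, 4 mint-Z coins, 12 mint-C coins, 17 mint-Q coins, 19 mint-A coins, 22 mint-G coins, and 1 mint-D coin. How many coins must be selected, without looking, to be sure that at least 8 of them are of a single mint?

69

Pigeonhole: put each drawn coin into a box by mint. The largest draw with every box below 8 takes min(count, 7) from each mint; mints with fewer than 7 contribute all they have.
Σ min(cᵢ, 7) = 7 + 7 + 7 + 7 + 7 + 4 + 7 + 7 + 7 + 7 + 1 = 68.
Draw number 68 + 1 = 69 must push one box to 8.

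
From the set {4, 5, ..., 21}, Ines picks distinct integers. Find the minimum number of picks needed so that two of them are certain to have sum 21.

12

A set avoiding the sum 21 can contain at most one of each pair {x, 21−x}, plus the 4 elements whose complement lies outside the range.
The integers 11, …, 21 (11 of them) are such a set: any two sum to at least 11+12 = 23 > 21.
By the pigeonhole principle, any 12th integer completes one of the 7 pairs, so 12 choices force a sum of 21.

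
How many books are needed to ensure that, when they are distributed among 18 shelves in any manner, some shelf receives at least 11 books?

With 180 books one could put exactly 10 in each of the 18 shelves, and no shelf would reach 11.
One more book must land in a shelf that already has 10, giving it 11.
So 18 × 10 + 1 = 181 books are required.

181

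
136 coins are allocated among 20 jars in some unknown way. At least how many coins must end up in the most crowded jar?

The 20 jars are the holes and the 136 coins are the pigeons.
If every jar held at most 6 coins, the total would be at most 20 × 6 = 120, which is less than 136.
So some jar holds at least ⌈136/20⌉ = 7 coins.

7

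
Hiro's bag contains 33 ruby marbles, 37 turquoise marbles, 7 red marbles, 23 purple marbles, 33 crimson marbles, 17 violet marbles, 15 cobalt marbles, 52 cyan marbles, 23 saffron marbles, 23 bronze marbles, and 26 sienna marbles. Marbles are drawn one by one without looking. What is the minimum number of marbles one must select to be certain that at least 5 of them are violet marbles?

277

In the worst case for collecting violet marbles, every non-violet marble comes out first.
There are 33 + 37 + 7 + 23 + 33 + 15 + 52 + 23 + 23 + 26 = 272 non-violet marbles altogether.
After those, each further marble must be violet, so 272 + 5 = 277 draws guarantee 5 violet marbles.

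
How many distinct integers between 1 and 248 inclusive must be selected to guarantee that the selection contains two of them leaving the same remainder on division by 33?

34

By the pigeonhole principle, the 33 residue classes mod 33 are the pigeonholes.
With 33 integers one could put 1 in each residue class and have no class reach 2.
The 34th integer pushes some class to 2, so 33·1 + 1 = 34.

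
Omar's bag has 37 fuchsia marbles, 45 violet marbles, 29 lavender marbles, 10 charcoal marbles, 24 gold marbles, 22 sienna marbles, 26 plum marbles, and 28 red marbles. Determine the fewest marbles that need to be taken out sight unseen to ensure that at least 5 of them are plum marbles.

200

In the worst case for collecting plum marbles, every non-plum marble comes out first.
There are 37 + 45 + 29 + 10 + 24 + 22 + 28 = 195 non-plum marbles altogether.
After those, each further marble must be plum, so 195 + 5 = 200 draws guarantee 5 plum marbles.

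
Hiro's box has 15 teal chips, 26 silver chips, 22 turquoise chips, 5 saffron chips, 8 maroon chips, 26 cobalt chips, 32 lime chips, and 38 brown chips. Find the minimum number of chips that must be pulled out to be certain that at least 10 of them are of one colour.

By pigeonhole, the 8 colours are the holes; the chips drawn are the pigeons.
To avoid 10 of any one colour, the worst case takes at most 9 of each colour, or every chip of a colour that has fewer than 9.
That gives 9 + 9 + 9 + 5 + 8 + 9 + 9 + 9 = 67 chips with no colour reaching 10.
The next chip forces some colour to 10, so 67 + 1 = 68.

68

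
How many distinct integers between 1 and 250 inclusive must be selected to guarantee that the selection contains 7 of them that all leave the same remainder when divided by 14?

85

By the pigeonhole principle, the 14 residue classes mod 14 are the pigeonholes.
With 84 integers one could put 6 in each residue class and have no class reach 7.
The 85th integer pushes some class to 7, so 14·6 + 1 = 85.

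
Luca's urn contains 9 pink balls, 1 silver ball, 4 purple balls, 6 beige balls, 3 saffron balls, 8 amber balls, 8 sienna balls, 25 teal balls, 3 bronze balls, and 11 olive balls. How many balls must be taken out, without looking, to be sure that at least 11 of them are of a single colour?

63

Put each drawn ball into a box by colour. The largest draw with every box below 11 takes min(count, 10) from each colour; colours with fewer than 10 contribute all they have.
Σ min(cᵢ, 10) = 9 + 1 + 4 + 6 + 3 + 8 + 8 + 10 + 3 + 10 = 62.
Draw number 62 + 1 = 63 must push one box to 11.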